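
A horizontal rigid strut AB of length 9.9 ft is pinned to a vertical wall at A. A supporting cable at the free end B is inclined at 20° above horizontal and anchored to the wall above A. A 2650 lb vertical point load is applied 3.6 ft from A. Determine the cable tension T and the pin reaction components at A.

ΣM about A: T·sin20°·9.9 − 2650·3.6 = 0 → T = 9540/(9.9·0.34202) = 2817.49 ≈ 2817 lb.
ΣF_x = 0: A_x − T·cos20° = 0 → A_x = 2817.49 × 0.939693 = 2648 lb.
ΣF_y = 0: A_y + T·sin20° − 2650 = 0 → A_y = 2650 − 2817.49 × 0.34202 = 1686 lb.

T = 2817 lb, A_x = 2648 lb, A_y = 1686 lb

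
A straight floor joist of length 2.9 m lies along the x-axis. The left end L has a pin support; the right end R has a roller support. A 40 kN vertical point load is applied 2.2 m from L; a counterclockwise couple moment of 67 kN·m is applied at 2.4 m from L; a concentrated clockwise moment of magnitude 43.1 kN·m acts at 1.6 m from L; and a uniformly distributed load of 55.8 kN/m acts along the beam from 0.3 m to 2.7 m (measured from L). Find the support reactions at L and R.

L_x = 0, L_y = 82.55 kN, R_y = 91.37 kN

Resultant of the distributed load: 55.8 × 2.4 = 133.92 kN at 1.5 m from L.
Moments about L: R_y·2.9 − 40·2.2 + 67 − 43.1 − (55.8·2.4)·1.5 = 0 → R_y = 264.98/2.9 = 91.3724 ≈ 91.37 kN.
ΣF_y = 0: L_y + 91.3724 − 40 − 55.8·2.4 = 0 → L_y = 82.55 kN.
ΣF_x = 0: no horizontal applied forces, so L_x = 0.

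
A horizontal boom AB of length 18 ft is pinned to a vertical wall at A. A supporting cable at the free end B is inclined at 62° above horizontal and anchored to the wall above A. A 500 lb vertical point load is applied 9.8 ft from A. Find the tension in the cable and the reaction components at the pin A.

T = 308.3 lb, A_x = 144.7 lb, A_y = 227.8 lb

ΣM about A: T·sin62°·18 − 500·9.8 = 0 → T = 4900/(18·0.882948) = 308.311 ≈ 308.3 lb.
ΣF_x = 0: A_x − T·cos62° = 0 → A_x = 308.311 × 0.469472 = 144.7 lb.
ΣF_y = 0: A_y + T·sin62° − 500 = 0 → A_y = 500 − 308.311 × 0.882948 = 227.8 lb.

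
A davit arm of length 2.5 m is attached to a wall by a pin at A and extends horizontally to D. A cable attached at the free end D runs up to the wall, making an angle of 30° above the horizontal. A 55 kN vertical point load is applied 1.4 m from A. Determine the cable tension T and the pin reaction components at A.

ΣM about A: T·sin30°·2.5 − 55·1.4 = 0 → T = 77/(2.5·0.5) = 61.60 kN.
ΣF_x = 0: A_x − T·cos30° = 0 → A_x = 61.6 × 0.866025 = 53.35 kN.
ΣF_y = 0: A_y + T·sin30° − 55 = 0 → A_y = 55 − 61.6 × 0.5 = 24.20 kN.

T = 61.60 kN, A_x = 53.35 kN, A_y = 24.20 kN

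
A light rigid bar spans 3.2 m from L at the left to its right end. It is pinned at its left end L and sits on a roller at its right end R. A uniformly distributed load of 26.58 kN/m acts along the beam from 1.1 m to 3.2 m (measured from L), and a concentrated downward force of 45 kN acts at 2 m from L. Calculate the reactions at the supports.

Resultant of the distributed load: 26.58 × 2.1 = 55.818 kN at 2.15 m from L.
ΣM about L: R_y·3.2 − (26.58·2.1)·2.15 − 45·2 = 0 → R_y = 210.0087/3.2 = 65.6277 ≈ 65.63 kN.
ΣF_y = 0: L_y + 65.6277 − 26.58·2.1 − 45 = 0 → L_y = 35.19 kN.
ΣF_x = 0: no horizontal applied forces, so L_x = 0.

L_x = 0, L_y = 35.19 kN, R_y = 65.63 kN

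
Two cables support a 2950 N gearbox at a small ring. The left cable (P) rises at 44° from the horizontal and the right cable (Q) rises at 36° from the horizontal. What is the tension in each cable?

T_P = 2423 N, T_Q = 2155 N

ΣF_x = 0: −T_P·cos44° + T_Q·cos36° = 0 → T_Q = 0.889153·T_P.
ΣF_y = 0: T_P·sin44° + T_Q·sin36° = 2950.
Substitute: T_P·(0.694658 + 0.889153·0.587785) = 2950 → T_P = 2423.42 ≈ 2423 N.
Then T_Q = 0.889153 × 2423.42 = 2155 N.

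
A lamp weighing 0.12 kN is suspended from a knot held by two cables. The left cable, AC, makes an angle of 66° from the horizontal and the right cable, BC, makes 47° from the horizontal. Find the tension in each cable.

ΣF_x = 0: −T_AC·cos66° + T_BC·cos47° = 0 → T_BC = 0.596389·T_AC.
ΣF_y = 0: T_AC·sin66° + T_BC·sin47° = 0.12.
Substitute: T_AC·(0.913545 + 0.596389·0.731354) = 0.12 → T_AC = 0.0889076 ≈ 0.08891 kN.
Then T_BC = 0.596389 × 0.0889076 = 0.05302 kN.

T_AC = 0.08891 kN, T_BC = 0.05302 kN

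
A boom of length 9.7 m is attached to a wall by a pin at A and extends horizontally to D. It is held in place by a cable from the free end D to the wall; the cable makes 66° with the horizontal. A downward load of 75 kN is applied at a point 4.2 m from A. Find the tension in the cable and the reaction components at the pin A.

T = 35.55 kN, A_x = 14.46 kN, A_y = 42.53 kN

ΣM about A: T·sin66°·9.7 − 75·4.2 = 0 → T = 315/(9.7·0.913545) = 35.5475 ≈ 35.55 kN.
ΣF_x = 0: A_x − T·cos66° = 0 → A_x = 35.5475 × 0.406737 = 14.46 kN.
ΣF_y = 0: A_y + T·sin66° − 75 = 0 → A_y = 75 − 35.5475 × 0.913545 = 42.53 kN.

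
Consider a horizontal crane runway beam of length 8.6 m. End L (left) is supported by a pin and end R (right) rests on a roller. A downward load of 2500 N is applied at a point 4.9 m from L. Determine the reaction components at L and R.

L_x = 0, L_y = 1076 N, R_y = 1424 N

ΣM about L: R_y·8.6 − 2500·4.9 = 0 → R_y = 12250/8.6 = 1424.42 ≈ 1424 N.
ΣF_y = 0: L_y + 1424.42 − 2500 = 0 → L_y = 1076 N.
ΣF_x = 0: no horizontal applied forces, so L_x = 0.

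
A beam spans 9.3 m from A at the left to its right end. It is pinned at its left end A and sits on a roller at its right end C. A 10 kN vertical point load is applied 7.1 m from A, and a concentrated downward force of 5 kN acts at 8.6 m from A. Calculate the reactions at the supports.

Moments about A: C_y·9.3 − 10·7.1 − 5·8.6 = 0 → C_y = 114/9.3 = 12.2581 ≈ 12.26 kN.
ΣF_y = 0: A_y + 12.2581 − 10 − 5 = 0 → A_y = 2.742 kN.
ΣF_x = 0: no horizontal applied forces, so A_x = 0.

A_x = 0, A_y = 2.742 kN, C_y = 12.26 kN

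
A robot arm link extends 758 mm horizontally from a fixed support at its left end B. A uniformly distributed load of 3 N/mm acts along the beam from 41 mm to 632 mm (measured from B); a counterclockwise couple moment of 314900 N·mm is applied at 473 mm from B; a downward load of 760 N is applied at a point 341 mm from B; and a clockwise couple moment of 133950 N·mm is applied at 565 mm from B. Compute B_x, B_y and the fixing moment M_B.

B_x = 0, B_y = 2533 N, M_B = 674800 N·mm

Resultant of the distributed load: 3 × 591 = 1773 N at 336.5 mm from B.
ΣF_x = 0: B_x = 0.
ΣF_y = 0: B_y − 3·591 − 760 = 0 → B_y = 2533 N.
ΣM about B: M_B − (3·591)·336.5 + 314900 − 760·341 − 133950 = 0 → M_B = 674800 N·mm.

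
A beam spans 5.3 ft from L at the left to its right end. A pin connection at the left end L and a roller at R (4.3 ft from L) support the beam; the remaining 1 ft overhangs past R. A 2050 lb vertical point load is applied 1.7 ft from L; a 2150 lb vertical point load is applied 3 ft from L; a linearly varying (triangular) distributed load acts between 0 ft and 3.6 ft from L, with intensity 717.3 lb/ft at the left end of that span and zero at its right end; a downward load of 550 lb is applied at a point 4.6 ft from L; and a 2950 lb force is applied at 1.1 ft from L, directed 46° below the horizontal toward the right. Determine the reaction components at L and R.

L_x = -2049 lb, L_y = 4361 lb, R_y = 3802 lb

Resultant of the triangular load: ½ × 717.3 × 3.6 = 1291.14 lb, acting at 1.2 ft from L (one-third of the span from the peak).
Taking moments about L: R_y·4.3 − 2050·1.7 − 2150·3 − (½·717.3·3.6)·1.2 − 550·4.6 − 2950·sin46°·1.1 = 0 → R_y = 16348.6/4.3 = 3802 lb.
ΣF_y = 0: L_y + 3802 − 2050 − 2150 − ½·717.3·3.6 − 550 − 2950·sin46° = 0 → L_y = 4361 lb.
ΣF_x = 0: L_x + 2950·cos46° = 0 → L_x = -2049 lb.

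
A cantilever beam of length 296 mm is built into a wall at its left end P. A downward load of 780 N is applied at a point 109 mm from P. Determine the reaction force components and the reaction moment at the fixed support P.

P_x = 0, P_y = 780.0 N, M_P = 85020 N·mm

ΣF_x = 0: P_x = 0.
ΣF_y = 0: P_y − 780 = 0 → P_y = 780.0 N.
ΣM about P: M_P − 780·109 = 0 → M_P = 85020 N·mm.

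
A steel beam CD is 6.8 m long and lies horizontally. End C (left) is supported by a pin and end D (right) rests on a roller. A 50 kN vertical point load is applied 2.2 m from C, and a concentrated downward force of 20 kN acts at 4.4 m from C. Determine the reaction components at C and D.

C_x = 0, C_y = 40.88 kN, D_y = 29.12 kN

ΣM about C: D_y·6.8 − 50·2.2 − 20·4.4 = 0 → D_y = 198/6.8 = 29.1176 ≈ 29.12 kN.
ΣF_y = 0: C_y + 29.1176 − 50 − 20 = 0 → C_y = 40.88 kN.
ΣF_x = 0: no horizontal applied forces, so C_x = 0.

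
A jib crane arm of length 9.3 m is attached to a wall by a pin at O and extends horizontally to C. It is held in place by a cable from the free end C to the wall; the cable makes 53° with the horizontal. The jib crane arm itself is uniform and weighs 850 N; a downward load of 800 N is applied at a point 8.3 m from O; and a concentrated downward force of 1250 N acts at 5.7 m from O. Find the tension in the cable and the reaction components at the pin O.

T = 2385 N, O_x = 1436 N, O_y = 994.9 N

ΣM about O: T·sin53°·9.3 − 850·4.65 − 800·8.3 − 1250·5.7 = 0 → T = 17717.5/(9.3·0.798636) = 2385.45 ≈ 2385 N.
ΣF_x = 0: O_x − T·cos53° = 0 → O_x = 2385.45 × 0.601815 = 1436 N.
ΣF_y = 0: O_y + T·sin53° − 850 − 800 − 1250 = 0 → O_y = 2900 − 2385.45 × 0.798636 = 994.9 N.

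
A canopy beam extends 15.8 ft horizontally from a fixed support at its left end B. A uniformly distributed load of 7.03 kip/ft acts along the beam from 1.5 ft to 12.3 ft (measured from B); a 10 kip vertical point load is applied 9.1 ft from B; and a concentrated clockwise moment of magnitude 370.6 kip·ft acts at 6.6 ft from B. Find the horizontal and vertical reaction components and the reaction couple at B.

Resultant of the distributed load: 7.03 × 10.8 = 75.924 kip at 6.9 ft from B.
ΣF_x = 0: B_x = 0.
ΣF_y = 0: B_y − 7.03·10.8 − 10 = 0 → B_y = 85.92 kip.
ΣM about B: M_B − (7.03·10.8)·6.9 − 10·9.1 − 370.6 = 0 → M_B = 985.5 kip·ft.

B_x = 0, B_y = 85.92 kip, M_B = 985.5 kip·ft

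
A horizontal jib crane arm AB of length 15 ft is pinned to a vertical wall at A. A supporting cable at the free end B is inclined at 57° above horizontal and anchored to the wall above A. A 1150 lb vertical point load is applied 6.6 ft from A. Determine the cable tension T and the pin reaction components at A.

ΣM about A: T·sin57°·15 − 1150·6.6 = 0 → T = 7590/(15·0.838671) = 603.336 ≈ 603.3 lb.
ΣF_x = 0: A_x − T·cos57° = 0 → A_x = 603.336 × 0.544639 = 328.6 lb.
ΣF_y = 0: A_y + T·sin57° − 1150 = 0 → A_y = 1150 − 603.336 × 0.838671 = 644.0 lb.

T = 603.3 lb, A_x = 328.6 lb, A_y = 644.0 lb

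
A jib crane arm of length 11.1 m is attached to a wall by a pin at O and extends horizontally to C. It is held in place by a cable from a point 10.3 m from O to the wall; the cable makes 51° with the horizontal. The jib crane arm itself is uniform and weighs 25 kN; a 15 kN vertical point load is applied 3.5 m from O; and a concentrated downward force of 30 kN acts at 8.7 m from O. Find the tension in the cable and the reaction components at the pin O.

T = 56.50 kN, O_x = 35.56 kN, O_y = 26.09 kN

ΣM about O: T·sin51°·10.3 − 25·5.55 − 15·3.5 − 30·8.7 = 0 → T = 452.25/(10.3·0.777146) = 56.4987 ≈ 56.50 kN.
ΣF_x = 0: O_x − T·cos51° = 0 → O_x = 56.4987 × 0.62932 = 35.56 kN.
ΣF_y = 0: O_y + T·sin51° − 25 − 15 − 30 = 0 → O_y = 70 − 56.4987 × 0.777146 = 26.09 kN.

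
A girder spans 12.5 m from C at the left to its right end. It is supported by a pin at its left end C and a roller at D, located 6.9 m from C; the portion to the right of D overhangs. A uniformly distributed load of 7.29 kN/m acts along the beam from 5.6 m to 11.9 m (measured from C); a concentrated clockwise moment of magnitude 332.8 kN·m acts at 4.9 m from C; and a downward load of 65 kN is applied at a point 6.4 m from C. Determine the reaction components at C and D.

C_x = 0, C_y = -55.84 kN, D_y = 166.8 kN

Resultant of the distributed load: 7.29 × 6.3 = 45.927 kN at 8.75 m from C.
Taking moments about C: D_y·6.9 − (7.29·6.3)·8.75 − 332.8 − 65·6.4 = 0 → D_y = 1150.66125/6.9 = 166.763 ≈ 166.8 kN.
ΣF_y = 0: C_y + 166.763 − 7.29·6.3 − 65 = 0 → C_y = -55.84 kN.
ΣF_x = 0: no horizontal applied forces, so C_x = 0.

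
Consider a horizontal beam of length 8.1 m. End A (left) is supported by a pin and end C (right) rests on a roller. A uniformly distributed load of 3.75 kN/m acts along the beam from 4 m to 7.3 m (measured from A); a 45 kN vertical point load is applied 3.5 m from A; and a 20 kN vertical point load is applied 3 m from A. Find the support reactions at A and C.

A_x = 0, A_y = 41.89 kN, C_y = 35.48 kN

Resultant of the distributed load: 3.75 × 3.3 = 12.375 kN at 5.65 m from A.
Taking moments about A: C_y·8.1 − (3.75·3.3)·5.65 − 45·3.5 − 20·3 = 0 → C_y = 287.41875/8.1 = 35.4838 ≈ 35.48 kN.
ΣF_y = 0: A_y + 35.4838 − 3.75·3.3 − 45 − 20 = 0 → A_y = 41.89 kN.
ΣF_x = 0: no horizontal applied forces, so A_x = 0.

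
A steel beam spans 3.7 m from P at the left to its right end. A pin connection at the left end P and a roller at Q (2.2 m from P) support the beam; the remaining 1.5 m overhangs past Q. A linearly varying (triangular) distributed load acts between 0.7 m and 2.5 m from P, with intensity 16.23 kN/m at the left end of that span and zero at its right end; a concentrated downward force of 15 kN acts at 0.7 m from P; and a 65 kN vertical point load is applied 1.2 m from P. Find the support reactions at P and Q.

P_x = 0, P_y = 45.75 kN, Q_y = 48.86 kN

Resultant of the triangular load: ½ × 16.23 × 1.8 = 14.607 kN, acting at 1.3 m from P (one-third of the span from the peak).
Moments about P: Q_y·2.2 − (½·16.23·1.8)·1.3 − 15·0.7 − 65·1.2 = 0 → Q_y = 107.4891/2.2 = 48.8587 ≈ 48.86 kN.
ΣF_y = 0: P_y + 48.8587 − ½·16.23·1.8 − 15 − 65 = 0 → P_y = 45.75 kN.
ΣF_x = 0: no horizontal applied forces, so P_x = 0.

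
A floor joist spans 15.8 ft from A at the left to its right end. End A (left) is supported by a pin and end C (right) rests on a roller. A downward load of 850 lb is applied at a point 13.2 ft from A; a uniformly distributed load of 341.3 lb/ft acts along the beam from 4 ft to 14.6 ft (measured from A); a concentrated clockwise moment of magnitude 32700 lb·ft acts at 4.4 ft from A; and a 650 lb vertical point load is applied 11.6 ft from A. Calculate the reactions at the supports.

Resultant of the distributed load: 341.3 × 10.6 = 3617.78 lb at 9.3 ft from A.
Moments about A: C_y·15.8 − 850·13.2 − (341.3·10.6)·9.3 − 32700 − 650·11.6 = 0 → C_y = 85105.354/15.8 = 5386.41 ≈ 5386 lb.
ΣF_y = 0: A_y + 5386.41 − 850 − 341.3·10.6 − 650 = 0 → A_y = -268.6 lb.
ΣF_x = 0: no horizontal applied forces, so A_x = 0.

A_x = 0, A_y = -268.6 lb, C_y = 5386 lb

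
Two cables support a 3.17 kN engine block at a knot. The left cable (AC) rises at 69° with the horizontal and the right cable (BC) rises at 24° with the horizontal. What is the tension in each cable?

ΣF_x = 0: −T_AC·cos69° + T_BC·cos24° = 0 → T_BC = 0.392283·T_AC.
ΣF_y = 0: T_AC·sin69° + T_BC·sin24° = 3.17.
Substitute: T_AC·(0.93358 + 0.392283·0.406737) = 3.17 → T_AC = 2.89991 ≈ 2.900 kN.
Then T_BC = 0.392283 × 2.89991 = 1.138 kN.

T_AC = 2.900 kN, T_BC = 1.138 kN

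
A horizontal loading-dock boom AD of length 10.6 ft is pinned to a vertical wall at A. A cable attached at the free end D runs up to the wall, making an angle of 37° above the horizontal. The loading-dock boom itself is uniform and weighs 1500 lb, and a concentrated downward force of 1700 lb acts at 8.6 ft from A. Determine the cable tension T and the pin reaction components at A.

T = 3538 lb, A_x = 2826 lb, A_y = 1071 lb

ΣM about A: T·sin37°·10.6 − 1500·5.3 − 1700·8.6 = 0 → T = 22570/(10.6·0.601815) = 3538.04 ≈ 3538 lb.
ΣF_x = 0: A_x − T·cos37° = 0 → A_x = 3538.04 × 0.798636 = 2826 lb.
ΣF_y = 0: A_y + T·sin37° − 1500 − 1700 = 0 → A_y = 3200 − 3538.04 × 0.601815 = 1071 lb.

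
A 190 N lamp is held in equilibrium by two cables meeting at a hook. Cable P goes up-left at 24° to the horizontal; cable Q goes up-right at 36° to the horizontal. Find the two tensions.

T_P = 177.5 N, T_Q = 200.4 N

ΣF_x = 0: −T_P·cos24° + T_Q·cos36° = 0 → T_Q = 1.1292·T_P.
ΣF_y = 0: T_P·sin24° + T_Q·sin36° = 190.
Substitute: T_P·(0.406737 + 1.1292·0.587785) = 190 → T_P = 177.493 ≈ 177.5 N.
Then T_Q = 1.1292 × 177.493 = 200.4 N.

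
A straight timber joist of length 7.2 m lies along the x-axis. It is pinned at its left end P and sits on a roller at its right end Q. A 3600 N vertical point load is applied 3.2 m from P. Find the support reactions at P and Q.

ΣM about P: Q_y·7.2 − 3600·3.2 = 0 → Q_y = 11520/7.2 = 1600 N.
ΣF_y = 0: P_y + 1600 − 3600 = 0 → P_y = 2000 N.
ΣF_x = 0: no horizontal applied forces, so P_x = 0.

P_x = 0, P_y = 2000 N, Q_y = 1600 N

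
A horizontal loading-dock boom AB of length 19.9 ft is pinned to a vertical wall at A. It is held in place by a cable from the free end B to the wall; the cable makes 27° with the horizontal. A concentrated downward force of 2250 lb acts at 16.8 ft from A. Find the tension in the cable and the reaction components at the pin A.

ΣM about A: T·sin27°·19.9 − 2250·16.8 = 0 → T = 37800/(19.9·0.45399) = 4184.01 ≈ 4184 lb.
ΣF_x = 0: A_x − T·cos27° = 0 → A_x = 4184.01 × 0.891007 = 3728 lb.
ΣF_y = 0: A_y + T·sin27° − 2250 = 0 → A_y = 2250 − 4184.01 × 0.45399 = 350.5 lb.

T = 4184 lb, A_x = 3728 lb, A_y = 350.5 lb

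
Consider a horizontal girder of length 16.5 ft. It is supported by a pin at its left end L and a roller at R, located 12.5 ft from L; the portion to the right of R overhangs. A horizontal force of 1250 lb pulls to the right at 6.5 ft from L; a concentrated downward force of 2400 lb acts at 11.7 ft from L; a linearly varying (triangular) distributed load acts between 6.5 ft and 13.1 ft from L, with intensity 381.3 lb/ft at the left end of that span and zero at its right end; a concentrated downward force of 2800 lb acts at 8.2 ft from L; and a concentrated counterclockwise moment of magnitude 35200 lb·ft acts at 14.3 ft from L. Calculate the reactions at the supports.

Resultant of the triangular load: ½ × 381.3 × 6.6 = 1258.29 lb, acting at 8.7 ft from L (one-third of the span from the peak).
Taking moments about L: R_y·12.5 − 2400·11.7 − (½·381.3·6.6)·8.7 − 2800·8.2 + 35200 = 0 → R_y = 26787.123/12.5 = 2142.97 ≈ 2143 lb.
ΣF_y = 0: L_y + 2142.97 − 2400 − ½·381.3·6.6 − 2800 = 0 → L_y = 4315 lb.
ΣF_x = 0: L_x + 1250 = 0 → L_x = -1250 lb.

L_x = -1250 lb, L_y = 4315 lb, R_y = 2143 lb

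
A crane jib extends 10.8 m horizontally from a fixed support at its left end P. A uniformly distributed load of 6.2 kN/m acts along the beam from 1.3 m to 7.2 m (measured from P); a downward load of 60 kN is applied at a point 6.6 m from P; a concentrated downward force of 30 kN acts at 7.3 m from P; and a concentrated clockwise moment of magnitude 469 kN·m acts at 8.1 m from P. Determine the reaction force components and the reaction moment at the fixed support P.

P_x = 0, P_y = 126.6 kN, M_P = 1239 kN·m

Resultant of the distributed load: 6.2 × 5.9 = 36.58 kN at 4.25 m from P.
ΣF_x = 0: P_x = 0.
ΣF_y = 0: P_y − 6.2·5.9 − 60 − 30 = 0 → P_y = 126.6 kN.
ΣM about P: M_P − (6.2·5.9)·4.25 − 60·6.6 − 30·7.3 − 469 = 0 → M_P = 1239 kN·m.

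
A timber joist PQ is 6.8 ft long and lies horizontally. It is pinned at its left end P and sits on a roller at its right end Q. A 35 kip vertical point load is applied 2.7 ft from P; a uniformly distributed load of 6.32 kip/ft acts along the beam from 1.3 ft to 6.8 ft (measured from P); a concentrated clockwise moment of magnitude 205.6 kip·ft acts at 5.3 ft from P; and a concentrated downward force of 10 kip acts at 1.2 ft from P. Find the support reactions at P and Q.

Resultant of the distributed load: 6.32 × 5.5 = 34.76 kip at 4.05 ft from P.
Taking moments about P: Q_y·6.8 − 35·2.7 − (6.32·5.5)·4.05 − 205.6 − 10·1.2 = 0 → Q_y = 452.878/6.8 = 66.5997 ≈ 66.60 kip.
ΣF_y = 0: P_y + 66.5997 − 35 − 6.32·5.5 − 10 = 0 → P_y = 13.16 kip.
ΣF_x = 0: no horizontal applied forces, so P_x = 0.

P_x = 0, P_y = 13.16 kip, Q_y = 66.60 kip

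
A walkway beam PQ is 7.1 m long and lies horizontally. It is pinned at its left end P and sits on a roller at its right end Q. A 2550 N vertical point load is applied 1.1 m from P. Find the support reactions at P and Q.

P_x = 0, P_y = 2155 N, Q_y = 395.1 N

ΣM about P: Q_y·7.1 − 2550·1.1 = 0 → Q_y = 2805/7.1 = 395.07 ≈ 395.1 N.
ΣF_y = 0: P_y + 395.07 − 2550 = 0 → P_y = 2155 N.
ΣF_x = 0: no horizontal applied forces, so P_x = 0.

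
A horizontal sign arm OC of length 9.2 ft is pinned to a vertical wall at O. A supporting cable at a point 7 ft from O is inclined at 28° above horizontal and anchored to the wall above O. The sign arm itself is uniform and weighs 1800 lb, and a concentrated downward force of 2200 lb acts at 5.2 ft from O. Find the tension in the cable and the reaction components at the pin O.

ΣM about O: T·sin28°·7 − 1800·4.6 − 2200·5.2 = 0 → T = 19720/(7·0.469472) = 6000.66 ≈ 6001 lb.
ΣF_x = 0: O_x − T·cos28° = 0 → O_x = 6000.66 × 0.882948 = 5298 lb.
ΣF_y = 0: O_y + T·sin28° − 1800 − 2200 = 0 → O_y = 4000 − 6000.66 × 0.469472 = 1183 lb.

T = 6001 lb, O_x = 5298 lb, O_y = 1183 lb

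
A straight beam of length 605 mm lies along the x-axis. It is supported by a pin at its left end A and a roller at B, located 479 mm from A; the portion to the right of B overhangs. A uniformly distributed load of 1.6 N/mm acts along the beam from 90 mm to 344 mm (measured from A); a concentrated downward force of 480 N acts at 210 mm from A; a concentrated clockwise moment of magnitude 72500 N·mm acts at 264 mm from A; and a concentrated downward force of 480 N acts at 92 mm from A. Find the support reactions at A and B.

A_x = 0, A_y = 728.3 N, B_y = 638.1 N

Resultant of the distributed load: 1.6 × 254 = 406.4 N at 217 mm from A.
ΣM about A: B_y·479 − (1.6·254)·217 − 480·210 − 72500 − 480·92 = 0 → B_y = 305648.8/479 = 638.098 ≈ 638.1 N.
ΣF_y = 0: A_y + 638.098 − 1.6·254 − 480 − 480 = 0 → A_y = 728.3 N.
ΣF_x = 0: no horizontal applied forces, so A_x = 0.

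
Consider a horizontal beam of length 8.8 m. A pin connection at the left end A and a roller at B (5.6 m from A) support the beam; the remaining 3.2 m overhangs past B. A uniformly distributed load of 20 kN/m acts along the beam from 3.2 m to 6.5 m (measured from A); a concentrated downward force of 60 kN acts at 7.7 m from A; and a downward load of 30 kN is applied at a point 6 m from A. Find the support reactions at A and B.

Resultant of the distributed load: 20 × 3.3 = 66 kN at 4.85 m from A.
Moments about A: B_y·5.6 − (20·3.3)·4.85 − 60·7.7 − 30·6 = 0 → B_y = 962.1/5.6 = 171.804 ≈ 171.8 kN.
ΣF_y = 0: A_y + 171.804 − 20·3.3 − 60 − 30 = 0 → A_y = -15.80 kN.
ΣF_x = 0: no horizontal applied forces, so A_x = 0.

A_x = 0, A_y = -15.80 kN, B_y = 171.8 kN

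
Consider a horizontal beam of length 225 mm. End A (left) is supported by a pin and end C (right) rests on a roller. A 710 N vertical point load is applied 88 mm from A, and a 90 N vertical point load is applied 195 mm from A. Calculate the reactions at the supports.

A_x = 0, A_y = 444.3 N, C_y = 355.7 N

ΣM about A: C_y·225 − 710·88 − 90·195 = 0 → C_y = 80030/225 = 355.689 ≈ 355.7 N.
ΣF_y = 0: A_y + 355.689 − 710 − 90 = 0 → A_y = 444.3 N.
ΣF_x = 0: no horizontal applied forces, so A_x = 0.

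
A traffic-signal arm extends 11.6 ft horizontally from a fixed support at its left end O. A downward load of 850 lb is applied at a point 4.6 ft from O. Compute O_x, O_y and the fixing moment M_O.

O_x = 0, O_y = 850.0 lb, M_O = 3910 lb·ft

ΣF_x = 0: O_x = 0.
ΣF_y = 0: O_y − 850 = 0 → O_y = 850.0 lb.
ΣM about O: M_O − 850·4.6 = 0 → M_O = 3910 lb·ft.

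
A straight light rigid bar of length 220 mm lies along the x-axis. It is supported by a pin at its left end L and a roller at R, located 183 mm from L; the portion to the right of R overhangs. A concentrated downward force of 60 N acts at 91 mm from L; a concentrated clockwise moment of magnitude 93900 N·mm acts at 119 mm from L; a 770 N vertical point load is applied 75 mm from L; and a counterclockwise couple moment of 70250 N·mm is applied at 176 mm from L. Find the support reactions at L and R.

L_x = 0, L_y = 355.4 N, R_y = 474.6 N

Moments about L: R_y·183 − 60·91 − 93900 − 770·75 + 70250 = 0 → R_y = 86860/183 = 474.645 ≈ 474.6 N.
ΣF_y = 0: L_y + 474.645 − 60 − 770 = 0 → L_y = 355.4 N.
ΣF_x = 0: no horizontal applied forces, so L_x = 0.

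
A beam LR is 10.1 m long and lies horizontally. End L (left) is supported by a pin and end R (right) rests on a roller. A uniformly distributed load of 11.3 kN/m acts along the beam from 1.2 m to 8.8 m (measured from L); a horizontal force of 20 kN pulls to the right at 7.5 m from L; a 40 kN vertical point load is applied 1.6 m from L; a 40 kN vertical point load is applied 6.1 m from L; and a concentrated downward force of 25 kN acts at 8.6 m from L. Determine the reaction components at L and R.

Resultant of the distributed load: 11.3 × 7.6 = 85.88 kN at 5 m from L.
Moments about L: R_y·10.1 − (11.3·7.6)·5 − 40·1.6 − 40·6.1 − 25·8.6 = 0 → R_y = 952.4/10.1 = 94.297 ≈ 94.30 kN.
ΣF_y = 0: L_y + 94.297 − 11.3·7.6 − 40 − 40 − 25 = 0 → L_y = 96.58 kN.
ΣF_x = 0: L_x + 20 = 0 → L_x = -20.00 kN.

L_x = -20.00 kN, L_y = 96.58 kN, R_y = 94.30 kN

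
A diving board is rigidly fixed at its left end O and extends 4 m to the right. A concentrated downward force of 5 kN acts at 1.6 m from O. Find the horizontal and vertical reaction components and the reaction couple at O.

ΣF_x = 0: O_x = 0.
ΣF_y = 0: O_y − 5 = 0 → O_y = 5.000 kN.
ΣM about O: M_O − 5·1.6 = 0 → M_O = 8.000 kN·m.

O_x = 0, O_y = 5.000 kN, M_O = 8.000 kN·m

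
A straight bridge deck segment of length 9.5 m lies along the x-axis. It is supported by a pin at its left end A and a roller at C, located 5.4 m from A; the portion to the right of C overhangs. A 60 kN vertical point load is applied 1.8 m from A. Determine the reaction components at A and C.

Taking moments about A: C_y·5.4 − 60·1.8 = 0 → C_y = 108/5.4 = 20.00 kN.
ΣF_y = 0: A_y + 20 − 60 = 0 → A_y = 40.00 kN.
ΣF_x = 0: no horizontal applied forces, so A_x = 0.

A_x = 0, A_y = 40.00 kN, C_y = 20.00 kN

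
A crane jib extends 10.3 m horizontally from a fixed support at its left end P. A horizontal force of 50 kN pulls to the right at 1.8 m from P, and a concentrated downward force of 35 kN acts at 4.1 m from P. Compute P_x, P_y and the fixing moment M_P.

P_x = -50.00 kN, P_y = 35.00 kN, M_P = 143.5 kN·m

ΣF_x = 0: P_x + 50 = 0 → P_x = -50.00 kN.
ΣF_y = 0: P_y − 35 = 0 → P_y = 35.00 kN.
ΣM about P: M_P − 35·4.1 = 0 → M_P = 143.5 kN·m.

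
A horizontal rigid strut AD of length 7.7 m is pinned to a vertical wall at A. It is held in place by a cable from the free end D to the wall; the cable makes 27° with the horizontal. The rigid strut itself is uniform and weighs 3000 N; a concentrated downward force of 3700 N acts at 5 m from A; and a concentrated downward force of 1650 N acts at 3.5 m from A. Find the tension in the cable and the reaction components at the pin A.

T = 10250 N, A_x = 9131 N, A_y = 3697 N

ΣM about A: T·sin27°·7.7 − 3000·3.85 − 3700·5 − 1650·3.5 = 0 → T = 35825/(7.7·0.45399) = 10248.2 ≈ 10250 N.
ΣF_x = 0: A_x − T·cos27° = 0 → A_x = 10248.2 × 0.891007 = 9131 N.
ΣF_y = 0: A_y + T·sin27° − 3000 − 3700 − 1650 = 0 → A_y = 8350 − 10248.2 × 0.45399 = 3697 N.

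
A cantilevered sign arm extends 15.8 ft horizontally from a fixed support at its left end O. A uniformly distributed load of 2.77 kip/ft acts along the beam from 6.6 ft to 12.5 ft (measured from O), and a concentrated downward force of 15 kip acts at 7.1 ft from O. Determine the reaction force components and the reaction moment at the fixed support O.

O_x = 0, O_y = 31.34 kip, M_O = 262.6 kip·ft

Resultant of the distributed load: 2.77 × 5.9 = 16.343 kip at 9.55 ft from O.
ΣF_x = 0: O_x = 0.
ΣF_y = 0: O_y − 2.77·5.9 − 15 = 0 → O_y = 31.34 kip.
ΣM about O: M_O − (2.77·5.9)·9.55 − 15·7.1 = 0 → M_O = 262.6 kip·ft.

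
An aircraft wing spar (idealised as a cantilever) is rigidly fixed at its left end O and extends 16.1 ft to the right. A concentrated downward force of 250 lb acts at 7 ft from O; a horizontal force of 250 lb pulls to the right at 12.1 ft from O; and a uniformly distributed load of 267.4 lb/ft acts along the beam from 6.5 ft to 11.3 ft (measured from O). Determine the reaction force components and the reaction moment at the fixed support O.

Resultant of the distributed load: 267.4 × 4.8 = 1283.52 lb at 8.9 ft from O.
ΣF_x = 0: O_x + 250 = 0 → O_x = -250.0 lb.
ΣF_y = 0: O_y − 250 − 267.4·4.8 = 0 → O_y = 1534 lb.
ΣM about O: M_O − 250·7 − (267.4·4.8)·8.9 = 0 → M_O = 13170 lb·ft.

O_x = -250.0 lb, O_y = 1534 lb, M_O = 13170 lb·ft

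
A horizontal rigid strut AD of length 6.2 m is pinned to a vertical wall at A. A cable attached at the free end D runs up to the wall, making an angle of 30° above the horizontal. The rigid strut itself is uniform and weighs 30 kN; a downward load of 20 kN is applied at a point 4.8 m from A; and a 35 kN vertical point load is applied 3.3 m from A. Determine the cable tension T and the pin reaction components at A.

T = 98.23 kN, A_x = 85.07 kN, A_y = 35.89 kN

ΣM about A: T·sin30°·6.2 − 30·3.1 − 20·4.8 − 35·3.3 = 0 → T = 304.5/(6.2·0.5) = 98.2258 ≈ 98.23 kN.
ΣF_x = 0: A_x − T·cos30° = 0 → A_x = 98.2258 × 0.866025 = 85.07 kN.
ΣF_y = 0: A_y + T·sin30° − 30 − 20 − 35 = 0 → A_y = 85 − 98.2258 × 0.5 = 35.89 kN.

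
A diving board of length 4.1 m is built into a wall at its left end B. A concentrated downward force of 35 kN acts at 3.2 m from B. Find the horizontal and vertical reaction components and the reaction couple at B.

ΣF_x = 0: B_x = 0.
ΣF_y = 0: B_y − 35 = 0 → B_y = 35.00 kN.
ΣM about B: M_B − 35·3.2 = 0 → M_B = 112.0 kN·m.

B_x = 0, B_y = 35.00 kN, M_B = 112.0 kN·m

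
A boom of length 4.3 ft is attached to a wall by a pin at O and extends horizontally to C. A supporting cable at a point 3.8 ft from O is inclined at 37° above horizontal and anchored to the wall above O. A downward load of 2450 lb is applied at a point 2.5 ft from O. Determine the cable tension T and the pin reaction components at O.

ΣM about O: T·sin37°·3.8 − 2450·2.5 = 0 → T = 6125/(3.8·0.601815) = 2678.3 ≈ 2678 lb.
ΣF_x = 0: O_x − T·cos37° = 0 → O_x = 2678.3 × 0.798636 = 2139 lb.
ΣF_y = 0: O_y + T·sin37° − 2450 = 0 → O_y = 2450 − 2678.3 × 0.601815 = 838.2 lb.

T = 2678 lb, O_x = 2139 lb, O_y = 838.2 lb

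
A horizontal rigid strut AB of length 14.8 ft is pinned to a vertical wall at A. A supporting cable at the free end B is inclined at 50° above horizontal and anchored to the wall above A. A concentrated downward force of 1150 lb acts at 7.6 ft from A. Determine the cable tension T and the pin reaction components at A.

T = 770.9 lb, A_x = 495.5 lb, A_y = 559.5 lb

ΣM about A: T·sin50°·14.8 − 1150·7.6 = 0 → T = 8740/(14.8·0.766044) = 770.896 ≈ 770.9 lb.
ΣF_x = 0: A_x − T·cos50° = 0 → A_x = 770.896 × 0.642788 = 495.5 lb.
ΣF_y = 0: A_y + T·sin50° − 1150 = 0 → A_y = 1150 − 770.896 × 0.766044 = 559.5 lb.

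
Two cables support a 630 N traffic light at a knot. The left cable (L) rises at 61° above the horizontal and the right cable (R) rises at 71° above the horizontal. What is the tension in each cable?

T_L = 276.0 N, T_R = 411.0 N

ΣF_x = 0: −T_L·cos61° + T_R·cos71° = 0 → T_R = 1.48912·T_L.
ΣF_y = 0: T_L·sin61° + T_R·sin71° = 630.
Substitute: T_L·(0.87462 + 1.48912·0.945519) = 630 → T_L = 276.0 N.
Then T_R = 1.48912 × 276 = 411.0 N.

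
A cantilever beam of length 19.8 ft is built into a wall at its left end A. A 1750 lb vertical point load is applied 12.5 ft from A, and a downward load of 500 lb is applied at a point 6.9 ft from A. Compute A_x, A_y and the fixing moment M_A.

A_x = 0, A_y = 2250 lb, M_A = 25320 lb·ft

ΣF_x = 0: A_x = 0.
ΣF_y = 0: A_y − 1750 − 500 = 0 → A_y = 2250 lb.
ΣM about A: M_A − 1750·12.5 − 500·6.9 = 0 → M_A = 25320 lb·ft.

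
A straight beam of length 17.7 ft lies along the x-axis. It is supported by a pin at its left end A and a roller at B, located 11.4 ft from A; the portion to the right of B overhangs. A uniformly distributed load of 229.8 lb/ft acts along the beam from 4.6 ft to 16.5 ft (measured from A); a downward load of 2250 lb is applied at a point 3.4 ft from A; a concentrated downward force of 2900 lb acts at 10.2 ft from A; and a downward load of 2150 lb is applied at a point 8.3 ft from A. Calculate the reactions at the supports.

Resultant of the distributed load: 229.8 × 11.9 = 2734.62 lb at 10.55 ft from A.
Moments about A: B_y·11.4 − (229.8·11.9)·10.55 − 2250·3.4 − 2900·10.2 − 2150·8.3 = 0 → B_y = 83925.241/11.4 = 7361.86 ≈ 7362 lb.
ΣF_y = 0: A_y + 7361.86 − 229.8·11.9 − 2250 − 2900 − 2150 = 0 → A_y = 2673 lb.
ΣF_x = 0: no horizontal applied forces, so A_x = 0.

A_x = 0, A_y = 2673 lb, B_y = 7362 lb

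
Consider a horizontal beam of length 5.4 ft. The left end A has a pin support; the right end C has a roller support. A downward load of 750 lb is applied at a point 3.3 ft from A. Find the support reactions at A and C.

A_x = 0, A_y = 291.7 lb, C_y = 458.3 lb

Moments about A: C_y·5.4 − 750·3.3 = 0 → C_y = 2475/5.4 = 458.333 ≈ 458.3 lb.
ΣF_y = 0: A_y + 458.333 − 750 = 0 → A_y = 291.7 lb.
ΣF_x = 0: no horizontal applied forces, so A_x = 0.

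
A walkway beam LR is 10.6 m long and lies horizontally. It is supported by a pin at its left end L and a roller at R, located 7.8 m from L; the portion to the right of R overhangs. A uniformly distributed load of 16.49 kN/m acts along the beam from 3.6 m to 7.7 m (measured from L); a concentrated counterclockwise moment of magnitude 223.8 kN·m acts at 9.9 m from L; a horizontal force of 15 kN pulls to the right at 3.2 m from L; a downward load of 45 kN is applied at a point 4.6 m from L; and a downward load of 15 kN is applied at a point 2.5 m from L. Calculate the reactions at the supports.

L_x = -15.00 kN, L_y = 75.98 kN, R_y = 51.63 kN

Resultant of the distributed load: 16.49 × 4.1 = 67.609 kN at 5.65 m from L.
Moments about L: R_y·7.8 − (16.49·4.1)·5.65 + 223.8 − 45·4.6 − 15·2.5 = 0 → R_y = 402.69085/7.8 = 51.627 ≈ 51.63 kN.
ΣF_y = 0: L_y + 51.627 − 16.49·4.1 − 45 − 15 = 0 → L_y = 75.98 kN.
ΣF_x = 0: L_x + 15 = 0 → L_x = -15.00 kN.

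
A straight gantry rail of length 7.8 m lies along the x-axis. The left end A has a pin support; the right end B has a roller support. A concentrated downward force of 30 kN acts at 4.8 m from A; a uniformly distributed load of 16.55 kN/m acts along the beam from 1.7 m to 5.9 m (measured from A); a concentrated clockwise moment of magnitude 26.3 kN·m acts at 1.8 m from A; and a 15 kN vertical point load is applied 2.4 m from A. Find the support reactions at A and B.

Resultant of the distributed load: 16.55 × 4.2 = 69.51 kN at 3.8 m from A.
ΣM about A: B_y·7.8 − 30·4.8 − (16.55·4.2)·3.8 − 26.3 − 15·2.4 = 0 → B_y = 470.438/7.8 = 60.3126 ≈ 60.31 kN.
ΣF_y = 0: A_y + 60.3126 − 30 − 16.55·4.2 − 15 = 0 → A_y = 54.20 kN.
ΣF_x = 0: no horizontal applied forces, so A_x = 0.

A_x = 0, A_y = 54.20 kN, B_y = 60.31 kN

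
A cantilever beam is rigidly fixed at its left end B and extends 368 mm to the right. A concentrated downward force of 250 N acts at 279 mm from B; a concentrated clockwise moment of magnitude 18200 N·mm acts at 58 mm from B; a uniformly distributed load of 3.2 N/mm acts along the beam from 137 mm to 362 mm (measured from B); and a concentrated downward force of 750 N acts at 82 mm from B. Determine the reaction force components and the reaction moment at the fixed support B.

Resultant of the distributed load: 3.2 × 225 = 720 N at 249.5 mm from B.
ΣF_x = 0: B_x = 0.
ΣF_y = 0: B_y − 250 − 3.2·225 − 750 = 0 → B_y = 1720 N.
ΣM about B: M_B − 250·279 − 18200 − (3.2·225)·249.5 − 750·82 = 0 → M_B = 329100 N·mm.

B_x = 0, B_y = 1720 N, M_B = 329100 N·mm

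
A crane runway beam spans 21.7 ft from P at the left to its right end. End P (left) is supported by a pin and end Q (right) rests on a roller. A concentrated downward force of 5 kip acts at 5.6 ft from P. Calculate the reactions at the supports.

P_x = 0, P_y = 3.710 kip, Q_y = 1.290 kip

Taking moments about P: Q_y·21.7 − 5·5.6 = 0 → Q_y = 28/21.7 = 1.29032 ≈ 1.290 kip.
ΣF_y = 0: P_y + 1.29032 − 5 = 0 → P_y = 3.710 kip.
ΣF_x = 0: no horizontal applied forces, so P_x = 0.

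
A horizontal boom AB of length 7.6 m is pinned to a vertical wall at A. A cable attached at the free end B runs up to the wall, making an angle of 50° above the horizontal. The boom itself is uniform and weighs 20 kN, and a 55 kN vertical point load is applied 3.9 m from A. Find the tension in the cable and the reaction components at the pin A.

ΣM about A: T·sin50°·7.6 − 20·3.8 − 55·3.9 = 0 → T = 290.5/(7.6·0.766044) = 49.8975 ≈ 49.90 kN.
ΣF_x = 0: A_x − T·cos50° = 0 → A_x = 49.8975 × 0.642788 = 32.07 kN.
ΣF_y = 0: A_y + T·sin50° − 20 − 55 = 0 → A_y = 75 − 49.8975 × 0.766044 = 36.78 kN.

T = 49.90 kN, A_x = 32.07 kN, A_y = 36.78 kN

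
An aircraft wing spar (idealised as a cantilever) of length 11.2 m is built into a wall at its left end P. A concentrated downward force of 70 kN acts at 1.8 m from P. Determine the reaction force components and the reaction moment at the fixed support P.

P_x = 0, P_y = 70.00 kN, M_P = 126.0 kN·m

ΣF_x = 0: P_x = 0.
ΣF_y = 0: P_y − 70 = 0 → P_y = 70.00 kN.
ΣM about P: M_P − 70·1.8 = 0 → M_P = 126.0 kN·m.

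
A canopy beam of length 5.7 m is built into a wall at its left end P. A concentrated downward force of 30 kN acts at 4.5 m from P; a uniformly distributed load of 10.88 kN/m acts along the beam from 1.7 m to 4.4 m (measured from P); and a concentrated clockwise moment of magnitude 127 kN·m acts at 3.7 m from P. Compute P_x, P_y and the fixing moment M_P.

P_x = 0, P_y = 59.38 kN, M_P = 351.6 kN·m

Resultant of the distributed load: 10.88 × 2.7 = 29.376 kN at 3.05 m from P.
ΣF_x = 0: P_x = 0.
ΣF_y = 0: P_y − 30 − 10.88·2.7 = 0 → P_y = 59.38 kN.
ΣM about P: M_P − 30·4.5 − (10.88·2.7)·3.05 − 127 = 0 → M_P = 351.6 kN·m.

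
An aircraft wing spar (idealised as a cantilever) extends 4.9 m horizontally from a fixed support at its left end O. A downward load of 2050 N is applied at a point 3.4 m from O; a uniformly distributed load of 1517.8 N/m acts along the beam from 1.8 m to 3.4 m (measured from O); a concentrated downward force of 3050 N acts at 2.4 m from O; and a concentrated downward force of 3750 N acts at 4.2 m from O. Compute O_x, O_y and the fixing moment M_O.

O_x = 0, O_y = 11280 N, M_O = 36350 N·m

Resultant of the distributed load: 1517.8 × 1.6 = 2428.48 N at 2.6 m from O.
ΣF_x = 0: O_x = 0.
ΣF_y = 0: O_y − 2050 − 1517.8·1.6 − 3050 − 3750 = 0 → O_y = 11280 N.
ΣM about O: M_O − 2050·3.4 − (1517.8·1.6)·2.6 − 3050·2.4 − 3750·4.2 = 0 → M_O = 36350 N·m.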